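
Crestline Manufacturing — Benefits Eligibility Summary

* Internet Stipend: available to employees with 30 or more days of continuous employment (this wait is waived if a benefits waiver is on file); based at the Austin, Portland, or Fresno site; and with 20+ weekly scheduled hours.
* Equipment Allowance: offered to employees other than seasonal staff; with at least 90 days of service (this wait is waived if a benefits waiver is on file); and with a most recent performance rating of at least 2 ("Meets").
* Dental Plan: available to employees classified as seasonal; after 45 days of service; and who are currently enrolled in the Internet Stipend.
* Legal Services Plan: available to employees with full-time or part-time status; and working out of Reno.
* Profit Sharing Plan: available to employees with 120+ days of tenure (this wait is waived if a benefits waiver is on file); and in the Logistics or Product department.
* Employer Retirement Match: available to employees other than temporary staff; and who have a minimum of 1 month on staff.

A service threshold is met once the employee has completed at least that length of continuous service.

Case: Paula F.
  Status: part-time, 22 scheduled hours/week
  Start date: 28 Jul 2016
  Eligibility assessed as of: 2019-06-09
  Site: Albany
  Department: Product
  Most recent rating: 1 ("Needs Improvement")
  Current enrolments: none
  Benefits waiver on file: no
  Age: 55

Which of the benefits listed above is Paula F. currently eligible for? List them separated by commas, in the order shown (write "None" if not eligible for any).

Service from 28 Jul 2016 to 2019-06-09: 1046 days.
Internet Stipend — no waiver, service 1046 days ≥ 30 days ✓; site Albany ✗ (not Austin, Portland, or Fresno) → not eligible.
Equipment Allowance — status part-time ✓ (not excluded); no waiver, service 1046 days ≥ 90 days ✓; rating 1 < 2 ✗ → not eligible.
Dental Plan — status part-time ✗ (requires seasonal) → not eligible.
Legal Services Plan — status part-time ✓; site Albany ✗ (not Reno) → not eligible.
Profit Sharing Plan — no waiver, service 1046 days ≥ 120 days ✓; dept Product ✓ → eligible.
Employer Retirement Match — status part-time ✓ (not excluded); service 1046 days ≥ 1 month (≈30 days) ✓ → eligible.

Profit Sharing Plan, Employer Retirement Match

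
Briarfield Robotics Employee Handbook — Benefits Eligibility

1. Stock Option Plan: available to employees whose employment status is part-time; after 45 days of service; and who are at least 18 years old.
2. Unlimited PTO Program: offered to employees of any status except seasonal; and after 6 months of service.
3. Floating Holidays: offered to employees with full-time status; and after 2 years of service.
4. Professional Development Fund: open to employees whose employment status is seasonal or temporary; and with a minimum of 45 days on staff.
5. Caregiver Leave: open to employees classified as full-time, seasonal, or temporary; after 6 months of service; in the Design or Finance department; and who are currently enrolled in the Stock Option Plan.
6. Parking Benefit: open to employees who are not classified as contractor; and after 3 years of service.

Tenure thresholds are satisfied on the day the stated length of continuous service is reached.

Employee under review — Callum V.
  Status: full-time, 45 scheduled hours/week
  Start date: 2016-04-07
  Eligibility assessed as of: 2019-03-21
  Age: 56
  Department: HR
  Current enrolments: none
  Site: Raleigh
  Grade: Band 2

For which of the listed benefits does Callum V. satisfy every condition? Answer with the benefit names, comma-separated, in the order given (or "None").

Unlimited PTO Program, Floating Holidays

Service from 2016-04-07 to 2019-03-21: 1078 days.
Stock Option Plan — status full-time ✗ (requires part-time) → not eligible.
Unlimited PTO Program — status full-time ✓ (not excluded); service 1078 days ≥ 6 months (≈180 days) ✓ → eligible.
Floating Holidays — status full-time ✓; service 1078 days ≥ 2 years (≈730 days) ✓ → eligible.
Professional Development Fund — status full-time ✗ (requires seasonal or temporary) → not eligible.
Caregiver Leave — status full-time ✓; service 1078 days ≥ 6 months (≈180 days) ✓; dept HR ✗ → not eligible.
Parking Benefit — status full-time ✓ (not excluded); service 1078 days < 3 years (≈1095 days) ✗ → not eligible.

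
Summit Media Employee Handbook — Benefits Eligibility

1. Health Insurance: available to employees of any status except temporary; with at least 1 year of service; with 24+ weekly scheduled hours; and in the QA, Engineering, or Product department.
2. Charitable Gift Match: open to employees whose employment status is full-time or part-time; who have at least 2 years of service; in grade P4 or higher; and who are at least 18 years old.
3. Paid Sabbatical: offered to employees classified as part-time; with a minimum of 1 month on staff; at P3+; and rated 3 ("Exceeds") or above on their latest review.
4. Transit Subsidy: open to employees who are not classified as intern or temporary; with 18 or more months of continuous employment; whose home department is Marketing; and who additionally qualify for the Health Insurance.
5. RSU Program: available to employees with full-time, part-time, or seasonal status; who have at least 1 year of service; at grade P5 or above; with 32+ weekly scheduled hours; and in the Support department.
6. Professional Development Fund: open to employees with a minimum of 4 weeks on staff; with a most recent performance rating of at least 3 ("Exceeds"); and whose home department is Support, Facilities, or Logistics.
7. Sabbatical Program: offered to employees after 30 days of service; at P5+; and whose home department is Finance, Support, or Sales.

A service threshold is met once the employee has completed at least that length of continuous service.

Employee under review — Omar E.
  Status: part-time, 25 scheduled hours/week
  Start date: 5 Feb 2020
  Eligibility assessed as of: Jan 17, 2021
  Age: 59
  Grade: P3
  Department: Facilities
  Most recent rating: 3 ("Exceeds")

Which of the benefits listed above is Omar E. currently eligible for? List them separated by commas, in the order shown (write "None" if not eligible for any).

Paid Sabbatical, Professional Development Fund

Service from 5 Feb 2020 to Jan 17, 2021: 347 days.
Health Insurance — status part-time ✓ (not excluded); service 347 days < 1 year (≈365 days) ✗ → not eligible.
Charitable Gift Match — status part-time ✓; service 347 days < 2 years (≈730 days) ✗ → not eligible.
Paid Sabbatical — status part-time ✓; service 347 days ≥ 1 month (≈30 days) ✓; grade P3 ≥ P3 ✓; rating 3 ≥ 3 ✓ → eligible.
Transit Subsidy — status part-time ✓ (not excluded); service 347 days < 18 months (≈540 days) ✗ → not eligible.
RSU Program — status part-time ✓; service 347 days < 1 year (≈365 days) ✗ → not eligible.
Professional Development Fund — service 347 days ≥ 4 weeks (≈28 days) ✓; rating 3 ≥ 3 ✓; dept Facilities ✓ → eligible.
Sabbatical Program — service 347 days ≥ 30 days ✓; grade P3 < P5 ✗ → not eligible.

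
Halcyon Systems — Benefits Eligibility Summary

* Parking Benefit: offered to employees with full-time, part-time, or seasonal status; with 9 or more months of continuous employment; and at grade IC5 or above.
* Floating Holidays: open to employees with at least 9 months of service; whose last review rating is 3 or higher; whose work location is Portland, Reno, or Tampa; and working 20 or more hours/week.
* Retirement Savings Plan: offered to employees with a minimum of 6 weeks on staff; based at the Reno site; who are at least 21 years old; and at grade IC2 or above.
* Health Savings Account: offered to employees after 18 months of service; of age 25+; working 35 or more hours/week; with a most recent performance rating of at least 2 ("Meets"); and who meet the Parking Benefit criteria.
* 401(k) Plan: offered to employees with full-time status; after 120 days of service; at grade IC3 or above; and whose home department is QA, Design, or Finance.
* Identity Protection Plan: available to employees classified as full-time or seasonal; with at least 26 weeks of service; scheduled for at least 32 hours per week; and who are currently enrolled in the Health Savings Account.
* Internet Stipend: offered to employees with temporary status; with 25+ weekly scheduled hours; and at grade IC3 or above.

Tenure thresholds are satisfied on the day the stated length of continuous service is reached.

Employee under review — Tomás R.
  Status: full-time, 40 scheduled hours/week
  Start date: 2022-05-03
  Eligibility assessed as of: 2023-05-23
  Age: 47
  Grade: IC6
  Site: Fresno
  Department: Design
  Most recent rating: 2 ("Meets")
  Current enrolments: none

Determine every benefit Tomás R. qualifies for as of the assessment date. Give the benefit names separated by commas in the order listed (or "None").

Service from 2022-05-03 to 2023-05-23: 385 days.
Parking Benefit — status full-time ✓; service 385 days ≥ 9 months (≈270 days) ✓; grade IC6 ≥ IC5 ✓ → eligible.
Floating Holidays — service 385 days ≥ 9 months (≈270 days) ✓; rating 2 < 3 ✗ → not eligible.
Retirement Savings Plan — service 385 days ≥ 6 weeks (≈42 days) ✓; site Fresno ✗ (not Reno) → not eligible.
Health Savings Account — service 385 days < 18 months (≈540 days) ✗ → not eligible.
401(k) Plan — status full-time ✓; service 385 days ≥ 120 days ✓; grade IC6 ≥ IC3 ✓; dept Design ✓ → eligible.
Identity Protection Plan — status full-time ✓; service 385 days ≥ 26 weeks (≈182 days) ✓; 40 hrs/wk ≥ 32 ✓; not enrolled in Health Savings Account ✗ → not eligible.
Internet Stipend — status full-time ✗ (requires temporary) → not eligible.

Parking Benefit, 401(k) Plan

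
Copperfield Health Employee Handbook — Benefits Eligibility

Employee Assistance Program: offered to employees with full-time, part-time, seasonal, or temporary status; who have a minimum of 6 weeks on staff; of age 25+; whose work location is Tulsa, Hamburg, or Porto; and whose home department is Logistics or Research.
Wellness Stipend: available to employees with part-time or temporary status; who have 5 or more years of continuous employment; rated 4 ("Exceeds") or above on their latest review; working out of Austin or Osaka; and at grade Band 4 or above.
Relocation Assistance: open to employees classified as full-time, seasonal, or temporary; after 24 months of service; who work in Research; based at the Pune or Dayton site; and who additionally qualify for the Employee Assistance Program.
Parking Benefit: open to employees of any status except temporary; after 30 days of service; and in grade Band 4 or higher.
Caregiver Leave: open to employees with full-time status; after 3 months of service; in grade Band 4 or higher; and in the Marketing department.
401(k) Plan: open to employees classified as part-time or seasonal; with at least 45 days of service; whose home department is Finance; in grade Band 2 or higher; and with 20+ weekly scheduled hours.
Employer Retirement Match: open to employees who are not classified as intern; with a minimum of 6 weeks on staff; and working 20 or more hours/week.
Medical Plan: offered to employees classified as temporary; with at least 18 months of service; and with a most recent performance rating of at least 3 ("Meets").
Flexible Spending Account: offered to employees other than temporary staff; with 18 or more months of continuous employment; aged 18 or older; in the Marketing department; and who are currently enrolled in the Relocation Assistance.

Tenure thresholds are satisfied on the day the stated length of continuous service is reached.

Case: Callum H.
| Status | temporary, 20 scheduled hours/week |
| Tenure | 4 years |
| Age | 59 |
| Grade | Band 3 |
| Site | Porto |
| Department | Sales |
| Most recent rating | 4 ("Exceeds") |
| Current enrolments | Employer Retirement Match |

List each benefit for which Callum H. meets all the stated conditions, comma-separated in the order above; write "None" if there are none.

Employee Assistance Program — status temporary ✓; service 4 years ≥ 6 weeks (≈42 days) ✓; age 59 ≥ 25 ✓; site Porto ✓; dept Sales ✗ → not eligible.
Wellness Stipend — status temporary ✓; service 4 years < 5 years ✗ → not eligible.
Relocation Assistance — status temporary ✓; service 4 years ≥ 24 months (≈720 days) ✓; dept Sales ✗ → not eligible.
Parking Benefit — status temporary ✗ (excluded) → not eligible.
Caregiver Leave — status temporary ✗ (requires full-time) → not eligible.
401(k) Plan — status temporary ✗ (requires part-time or seasonal) → not eligible.
Employer Retirement Match — status temporary ✓ (not excluded); service 4 years ≥ 6 weeks (≈42 days) ✓; 20 hrs/wk ≥ 20 ✓ → eligible.
Medical Plan — status temporary ✓; service 4 years ≥ 18 months (≈540 days) ✓; rating 4 ≥ 3 ✓ → eligible.
Flexible Spending Account — status temporary ✗ (excluded) → not eligible.

Employer Retirement Match, Medical Plan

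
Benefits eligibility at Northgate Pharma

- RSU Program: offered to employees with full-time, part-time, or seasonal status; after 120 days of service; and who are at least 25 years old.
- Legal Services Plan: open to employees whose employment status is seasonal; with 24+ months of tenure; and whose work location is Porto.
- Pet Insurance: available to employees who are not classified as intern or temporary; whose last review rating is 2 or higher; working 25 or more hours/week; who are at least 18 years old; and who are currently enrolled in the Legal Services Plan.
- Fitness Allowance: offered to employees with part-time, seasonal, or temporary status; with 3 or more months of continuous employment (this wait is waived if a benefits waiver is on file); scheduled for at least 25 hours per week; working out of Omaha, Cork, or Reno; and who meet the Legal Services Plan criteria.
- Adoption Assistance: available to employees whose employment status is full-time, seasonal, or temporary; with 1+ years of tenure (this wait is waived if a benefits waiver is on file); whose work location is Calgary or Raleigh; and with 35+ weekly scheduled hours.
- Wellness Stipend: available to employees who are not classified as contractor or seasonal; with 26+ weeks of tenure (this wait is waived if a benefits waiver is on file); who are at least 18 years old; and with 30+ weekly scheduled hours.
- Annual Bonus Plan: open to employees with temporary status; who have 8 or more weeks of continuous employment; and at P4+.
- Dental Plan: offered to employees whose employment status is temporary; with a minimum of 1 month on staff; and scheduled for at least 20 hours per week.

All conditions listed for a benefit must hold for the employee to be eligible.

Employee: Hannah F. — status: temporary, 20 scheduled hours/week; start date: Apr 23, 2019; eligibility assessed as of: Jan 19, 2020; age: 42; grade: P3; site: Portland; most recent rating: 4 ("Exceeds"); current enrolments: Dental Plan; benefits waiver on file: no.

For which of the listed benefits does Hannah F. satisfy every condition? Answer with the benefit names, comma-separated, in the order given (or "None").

Dental Plan

Service from Apr 23, 2019 to Jan 19, 2020: 271 days.
RSU Program — status temporary ✗ (requires full-time, part-time, or seasonal) → not eligible.
Legal Services Plan — status temporary ✗ (requires seasonal) → not eligible.
Pet Insurance — status temporary ✗ (excluded) → not eligible.
Fitness Allowance — status temporary ✓; no waiver, service 271 days ≥ 3 months (≈90 days) ✓; 20 hrs/wk < 25 ✗ → not eligible.
Adoption Assistance — status temporary ✓; no waiver, service 271 days < 1 year (≈365 days) ✗ → not eligible.
Wellness Stipend — status temporary ✓ (not excluded); no waiver, service 271 days ≥ 26 weeks (≈182 days) ✓; age 42 ≥ 18 ✓; 20 hrs/wk < 30 ✗ → not eligible.
Annual Bonus Plan — status temporary ✓; service 271 days ≥ 8 weeks (≈56 days) ✓; grade P3 < P4 ✗ → not eligible.
Dental Plan — status temporary ✓; service 271 days ≥ 1 month (≈30 days) ✓; 20 hrs/wk ≥ 20 ✓ → eligible.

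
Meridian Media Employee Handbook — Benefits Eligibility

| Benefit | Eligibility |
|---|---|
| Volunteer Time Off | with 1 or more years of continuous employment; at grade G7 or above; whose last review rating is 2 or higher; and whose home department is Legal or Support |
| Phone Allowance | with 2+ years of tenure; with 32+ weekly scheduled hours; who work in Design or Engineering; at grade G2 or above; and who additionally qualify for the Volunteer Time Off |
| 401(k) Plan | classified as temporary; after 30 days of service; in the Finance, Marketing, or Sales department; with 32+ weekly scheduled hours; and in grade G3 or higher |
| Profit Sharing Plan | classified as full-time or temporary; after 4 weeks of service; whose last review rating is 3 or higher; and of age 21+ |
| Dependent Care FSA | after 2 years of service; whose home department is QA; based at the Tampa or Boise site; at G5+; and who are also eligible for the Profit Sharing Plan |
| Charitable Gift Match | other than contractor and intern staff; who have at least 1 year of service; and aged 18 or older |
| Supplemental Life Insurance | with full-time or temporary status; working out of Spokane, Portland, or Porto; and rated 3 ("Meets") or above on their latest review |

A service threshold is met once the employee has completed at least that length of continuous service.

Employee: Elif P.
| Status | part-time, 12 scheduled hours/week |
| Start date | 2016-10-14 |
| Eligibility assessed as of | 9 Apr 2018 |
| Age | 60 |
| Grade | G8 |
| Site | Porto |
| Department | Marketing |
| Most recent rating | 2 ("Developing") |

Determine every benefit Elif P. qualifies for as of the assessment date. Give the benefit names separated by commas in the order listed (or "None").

Charitable Gift Match

Service from 2016-10-14 to 9 Apr 2018: 542 days.
Volunteer Time Off — service 542 days ≥ 1 year (≈365 days) ✓; grade G8 ≥ G7 ✓; rating 2 ≥ 2 ✓; dept Marketing ✗ → not eligible.
Phone Allowance — service 542 days < 2 years (≈730 days) ✗ → not eligible.
401(k) Plan — status part-time ✗ (requires temporary) → not eligible.
Profit Sharing Plan — status part-time ✗ (requires full-time or temporary) → not eligible.
Dependent Care FSA — service 542 days < 2 years (≈730 days) ✗ → not eligible.
Charitable Gift Match — status part-time ✓ (not excluded); service 542 days ≥ 1 year (≈365 days) ✓; age 60 ≥ 18 ✓ → eligible.
Supplemental Life Insurance — status part-time ✗ (requires full-time or temporary) → not eligible.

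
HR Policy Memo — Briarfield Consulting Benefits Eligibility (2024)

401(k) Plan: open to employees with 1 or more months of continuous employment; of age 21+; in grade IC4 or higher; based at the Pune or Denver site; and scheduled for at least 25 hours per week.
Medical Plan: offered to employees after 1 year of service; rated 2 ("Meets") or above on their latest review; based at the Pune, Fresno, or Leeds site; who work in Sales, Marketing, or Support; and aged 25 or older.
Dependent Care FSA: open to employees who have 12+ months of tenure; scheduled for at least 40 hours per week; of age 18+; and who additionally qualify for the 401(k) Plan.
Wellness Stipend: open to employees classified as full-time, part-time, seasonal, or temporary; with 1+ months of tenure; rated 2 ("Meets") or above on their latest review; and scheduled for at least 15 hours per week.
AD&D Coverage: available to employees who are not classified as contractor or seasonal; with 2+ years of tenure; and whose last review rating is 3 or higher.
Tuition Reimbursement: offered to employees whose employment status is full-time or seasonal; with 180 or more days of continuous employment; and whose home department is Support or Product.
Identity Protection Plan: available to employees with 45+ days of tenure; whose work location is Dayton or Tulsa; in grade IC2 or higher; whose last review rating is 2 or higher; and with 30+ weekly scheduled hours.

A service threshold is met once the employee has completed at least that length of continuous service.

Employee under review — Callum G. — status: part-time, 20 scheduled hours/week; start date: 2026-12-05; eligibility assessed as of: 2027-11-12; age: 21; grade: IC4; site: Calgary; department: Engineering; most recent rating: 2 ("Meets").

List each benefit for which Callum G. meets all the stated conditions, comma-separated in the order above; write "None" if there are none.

Service from 2026-12-05 to 2027-11-12: 342 days.
401(k) Plan — service 342 days ≥ 1 month (≈30 days) ✓; age 21 ≥ 21 ✓; grade IC4 ≥ IC4 ✓; site Calgary ✗ (not Pune or Denver) → not eligible.
Medical Plan — service 342 days < 1 year (≈365 days) ✗ → not eligible.
Dependent Care FSA — service 342 days < 12 months (≈360 days) ✗ → not eligible.
Wellness Stipend — status part-time ✓; service 342 days ≥ 1 month (≈30 days) ✓; rating 2 ≥ 2 ✓; 20 hrs/wk ≥ 15 ✓ → eligible.
AD&D Coverage — status part-time ✓ (not excluded); service 342 days < 2 years (≈730 days) ✗ → not eligible.
Tuition Reimbursement — status part-time ✗ (requires full-time or seasonal) → not eligible.
Identity Protection Plan — service 342 days ≥ 45 days ✓; site Calgary ✗ (not Dayton or Tulsa) → not eligible.

Wellness Stipend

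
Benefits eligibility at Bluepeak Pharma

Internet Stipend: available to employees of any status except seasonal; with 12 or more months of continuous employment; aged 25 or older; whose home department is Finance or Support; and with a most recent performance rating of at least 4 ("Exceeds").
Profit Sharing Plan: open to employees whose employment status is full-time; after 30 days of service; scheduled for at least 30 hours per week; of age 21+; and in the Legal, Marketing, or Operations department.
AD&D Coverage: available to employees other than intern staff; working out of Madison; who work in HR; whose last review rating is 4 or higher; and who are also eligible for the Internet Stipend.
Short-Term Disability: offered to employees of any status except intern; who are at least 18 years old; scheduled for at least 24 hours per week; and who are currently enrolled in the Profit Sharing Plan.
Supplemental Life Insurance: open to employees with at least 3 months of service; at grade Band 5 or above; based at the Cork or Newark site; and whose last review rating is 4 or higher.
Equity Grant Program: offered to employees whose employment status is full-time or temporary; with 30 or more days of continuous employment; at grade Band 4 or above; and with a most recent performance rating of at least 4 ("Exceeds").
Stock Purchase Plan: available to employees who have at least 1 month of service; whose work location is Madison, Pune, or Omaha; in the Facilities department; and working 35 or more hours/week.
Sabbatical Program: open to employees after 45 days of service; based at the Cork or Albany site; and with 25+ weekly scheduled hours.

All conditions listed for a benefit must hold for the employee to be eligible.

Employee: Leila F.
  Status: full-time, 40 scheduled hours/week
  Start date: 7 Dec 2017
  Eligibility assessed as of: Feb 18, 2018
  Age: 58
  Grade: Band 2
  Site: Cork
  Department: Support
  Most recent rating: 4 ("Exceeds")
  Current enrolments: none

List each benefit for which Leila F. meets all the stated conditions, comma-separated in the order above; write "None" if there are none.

Sabbatical Program

Service from 7 Dec 2017 to Feb 18, 2018: 73 days.
Internet Stipend — status full-time ✓ (not excluded); service 73 days < 12 months (≈360 days) ✗ → not eligible.
Profit Sharing Plan — status full-time ✓; service 73 days ≥ 30 days ✓; 40 hrs/wk ≥ 30 ✓; age 58 ≥ 21 ✓; dept Support ✗ → not eligible.
AD&D Coverage — status full-time ✓ (not excluded); site Cork ✗ (not Madison) → not eligible.
Short-Term Disability — status full-time ✓ (not excluded); age 58 ≥ 18 ✓; 40 hrs/wk ≥ 24 ✓; not enrolled in Profit Sharing Plan ✗ → not eligible.
Supplemental Life Insurance — service 73 days < 3 months (≈90 days) ✗ → not eligible.
Equity Grant Program — status full-time ✓; service 73 days ≥ 30 days ✓; grade Band 2 < Band 4 ✗ → not eligible.
Stock Purchase Plan — service 73 days ≥ 1 month (≈30 days) ✓; site Cork ✗ (not Madison, Pune, or Omaha) → not eligible.
Sabbatical Program — service 73 days ≥ 45 days ✓; site Cork ✓; 40 hrs/wk ≥ 25 ✓ → eligible.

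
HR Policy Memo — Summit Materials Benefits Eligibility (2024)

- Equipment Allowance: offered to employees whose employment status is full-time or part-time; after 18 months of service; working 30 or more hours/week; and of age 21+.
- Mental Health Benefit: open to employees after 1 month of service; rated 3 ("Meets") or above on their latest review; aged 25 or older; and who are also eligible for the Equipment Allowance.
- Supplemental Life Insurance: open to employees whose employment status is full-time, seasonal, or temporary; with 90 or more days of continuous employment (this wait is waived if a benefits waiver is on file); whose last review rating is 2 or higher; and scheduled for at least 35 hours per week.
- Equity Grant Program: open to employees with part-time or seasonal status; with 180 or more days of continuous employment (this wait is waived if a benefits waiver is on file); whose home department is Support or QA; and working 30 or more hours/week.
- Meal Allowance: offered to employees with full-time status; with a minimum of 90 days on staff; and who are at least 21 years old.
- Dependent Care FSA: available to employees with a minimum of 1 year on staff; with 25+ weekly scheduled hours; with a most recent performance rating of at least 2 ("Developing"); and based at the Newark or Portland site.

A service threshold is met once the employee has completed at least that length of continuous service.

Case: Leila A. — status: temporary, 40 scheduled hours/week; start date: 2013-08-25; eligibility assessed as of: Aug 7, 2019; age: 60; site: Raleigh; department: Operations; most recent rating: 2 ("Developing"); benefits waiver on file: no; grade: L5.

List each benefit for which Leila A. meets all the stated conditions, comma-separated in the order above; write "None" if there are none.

Service from 2013-08-25 to Aug 7, 2019: 2173 days.
Equipment Allowance — status temporary ✗ (requires full-time or part-time) → not eligible.
Mental Health Benefit — service 2173 days ≥ 1 month (≈30 days) ✓; rating 2 < 3 ✗ → not eligible.
Supplemental Life Insurance — status temporary ✓; no waiver, service 2173 days ≥ 90 days ✓; rating 2 ≥ 2 ✓; 40 hrs/wk ≥ 35 ✓ → eligible.
Equity Grant Program — status temporary ✗ (requires part-time or seasonal) → not eligible.
Meal Allowance — status temporary ✗ (requires full-time) → not eligible.
Dependent Care FSA — service 2173 days ≥ 1 year (≈365 days) ✓; 40 hrs/wk ≥ 25 ✓; rating 2 ≥ 2 ✓; site Raleigh ✗ (not Newark or Portland) → not eligible.

Supplemental Life Insurance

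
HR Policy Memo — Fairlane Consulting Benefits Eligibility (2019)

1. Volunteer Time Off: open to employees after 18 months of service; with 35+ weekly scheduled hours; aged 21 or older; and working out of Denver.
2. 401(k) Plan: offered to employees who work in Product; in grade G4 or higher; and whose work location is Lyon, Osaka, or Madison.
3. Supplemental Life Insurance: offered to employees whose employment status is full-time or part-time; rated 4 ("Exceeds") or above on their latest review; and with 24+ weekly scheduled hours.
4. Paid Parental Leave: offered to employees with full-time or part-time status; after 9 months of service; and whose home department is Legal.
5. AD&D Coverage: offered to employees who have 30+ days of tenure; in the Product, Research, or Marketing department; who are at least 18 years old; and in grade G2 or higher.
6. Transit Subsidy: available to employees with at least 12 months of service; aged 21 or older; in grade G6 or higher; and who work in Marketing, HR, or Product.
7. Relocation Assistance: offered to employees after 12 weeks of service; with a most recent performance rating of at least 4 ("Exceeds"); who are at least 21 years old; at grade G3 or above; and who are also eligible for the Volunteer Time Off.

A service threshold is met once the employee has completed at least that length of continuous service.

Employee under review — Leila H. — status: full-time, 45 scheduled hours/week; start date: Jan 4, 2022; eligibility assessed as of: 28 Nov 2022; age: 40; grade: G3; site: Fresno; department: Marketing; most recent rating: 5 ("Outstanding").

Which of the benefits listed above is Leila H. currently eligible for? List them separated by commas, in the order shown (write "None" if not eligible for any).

Supplemental Life Insurance, AD&D Coverage

Service from Jan 4, 2022 to 28 Nov 2022: 328 days.
Volunteer Time Off — service 328 days < 18 months (≈540 days) ✗ → not eligible.
401(k) Plan — dept Marketing ✗ → not eligible.
Supplemental Life Insurance — status full-time ✓; rating 5 ≥ 4 ✓; 45 hrs/wk ≥ 24 ✓ → eligible.
Paid Parental Leave — status full-time ✓; service 328 days ≥ 9 months (≈270 days) ✓; dept Marketing ✗ → not eligible.
AD&D Coverage — service 328 days ≥ 30 days ✓; dept Marketing ✓; age 40 ≥ 18 ✓; grade G3 ≥ G2 ✓ → eligible.
Transit Subsidy — service 328 days < 12 months (≈360 days) ✗ → not eligible.
Relocation Assistance — service 328 days ≥ 12 weeks (≈84 days) ✓; rating 5 ≥ 4 ✓; age 40 ≥ 21 ✓; grade G3 ≥ G3 ✓; not eligible for Volunteer Time Off ✗ → not eligible.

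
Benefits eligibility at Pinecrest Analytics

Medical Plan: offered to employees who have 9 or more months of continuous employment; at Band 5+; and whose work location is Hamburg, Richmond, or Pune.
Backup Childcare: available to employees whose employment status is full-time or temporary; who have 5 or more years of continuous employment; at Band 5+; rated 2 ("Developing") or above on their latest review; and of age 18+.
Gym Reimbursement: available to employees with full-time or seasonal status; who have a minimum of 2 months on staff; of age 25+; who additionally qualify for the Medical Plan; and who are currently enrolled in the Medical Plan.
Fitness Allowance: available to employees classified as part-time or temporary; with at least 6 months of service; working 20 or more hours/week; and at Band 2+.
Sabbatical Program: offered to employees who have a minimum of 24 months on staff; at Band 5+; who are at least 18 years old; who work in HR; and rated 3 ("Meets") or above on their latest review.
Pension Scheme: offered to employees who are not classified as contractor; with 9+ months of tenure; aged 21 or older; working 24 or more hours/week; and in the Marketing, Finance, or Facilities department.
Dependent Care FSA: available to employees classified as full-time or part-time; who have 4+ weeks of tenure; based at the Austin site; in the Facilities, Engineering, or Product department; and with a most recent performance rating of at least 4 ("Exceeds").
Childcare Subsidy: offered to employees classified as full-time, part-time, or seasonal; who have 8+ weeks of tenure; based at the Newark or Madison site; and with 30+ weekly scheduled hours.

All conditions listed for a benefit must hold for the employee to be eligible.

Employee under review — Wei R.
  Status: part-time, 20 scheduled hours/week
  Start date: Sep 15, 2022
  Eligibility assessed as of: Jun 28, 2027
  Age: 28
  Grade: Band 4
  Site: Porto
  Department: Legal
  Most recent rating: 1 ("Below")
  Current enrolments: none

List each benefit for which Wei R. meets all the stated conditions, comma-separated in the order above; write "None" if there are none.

Fitness Allowance

Service from Sep 15, 2022 to Jun 28, 2027: 1747 days.
Medical Plan — service 1747 days ≥ 9 months (≈270 days) ✓; grade Band 4 < Band 5 ✗ → not eligible.
Backup Childcare — status part-time ✗ (requires full-time or temporary) → not eligible.
Gym Reimbursement — status part-time ✗ (requires full-time or seasonal) → not eligible.
Fitness Allowance — status part-time ✓; service 1747 days ≥ 6 months (≈180 days) ✓; 20 hrs/wk ≥ 20 ✓; grade Band 4 ≥ Band 2 ✓ → eligible.
Sabbatical Program — service 1747 days ≥ 24 months (≈720 days) ✓; grade Band 4 < Band 5 ✗ → not eligible.
Pension Scheme — status part-time ✓ (not excluded); service 1747 days ≥ 9 months (≈270 days) ✓; age 28 ≥ 21 ✓; 20 hrs/wk < 24 ✗ → not eligible.
Dependent Care FSA — status part-time ✓; service 1747 days ≥ 4 weeks (≈28 days) ✓; site Porto ✗ (not Austin) → not eligible.
Childcare Subsidy — status part-time ✓; service 1747 days ≥ 8 weeks (≈56 days) ✓; site Porto ✗ (not Newark or Madison) → not eligible.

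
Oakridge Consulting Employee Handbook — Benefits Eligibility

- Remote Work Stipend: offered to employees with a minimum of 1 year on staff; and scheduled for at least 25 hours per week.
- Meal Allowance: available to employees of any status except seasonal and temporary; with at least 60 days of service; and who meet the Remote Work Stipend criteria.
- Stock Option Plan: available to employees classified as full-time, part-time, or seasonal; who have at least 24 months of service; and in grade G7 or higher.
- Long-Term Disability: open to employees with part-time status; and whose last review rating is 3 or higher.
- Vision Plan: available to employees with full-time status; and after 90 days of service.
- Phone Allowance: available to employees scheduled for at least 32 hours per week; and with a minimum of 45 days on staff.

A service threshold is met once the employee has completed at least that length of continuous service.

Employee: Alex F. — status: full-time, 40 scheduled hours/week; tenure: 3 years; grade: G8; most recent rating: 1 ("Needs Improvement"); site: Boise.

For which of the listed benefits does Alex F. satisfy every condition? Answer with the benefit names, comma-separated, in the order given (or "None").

Remote Work Stipend — service 3 years ≥ 1 year ✓; 40 hrs/wk ≥ 25 ✓ → eligible.
Meal Allowance — status full-time ✓ (not excluded); service 3 years ≥ 60 days ✓; eligible for Remote Work Stipend ✓ → eligible.
Stock Option Plan — status full-time ✓; service 3 years ≥ 24 months (≈720 days) ✓; grade G8 ≥ G7 ✓ → eligible.
Long-Term Disability — status full-time ✗ (requires part-time) → not eligible.
Vision Plan — status full-time ✓; service 3 years ≥ 90 days ✓ → eligible.
Phone Allowance — 40 hrs/wk ≥ 32 ✓; service 3 years ≥ 45 days ✓ → eligible.

Remote Work Stipend, Meal Allowance, Stock Option Plan, Vision Plan, Phone Allowance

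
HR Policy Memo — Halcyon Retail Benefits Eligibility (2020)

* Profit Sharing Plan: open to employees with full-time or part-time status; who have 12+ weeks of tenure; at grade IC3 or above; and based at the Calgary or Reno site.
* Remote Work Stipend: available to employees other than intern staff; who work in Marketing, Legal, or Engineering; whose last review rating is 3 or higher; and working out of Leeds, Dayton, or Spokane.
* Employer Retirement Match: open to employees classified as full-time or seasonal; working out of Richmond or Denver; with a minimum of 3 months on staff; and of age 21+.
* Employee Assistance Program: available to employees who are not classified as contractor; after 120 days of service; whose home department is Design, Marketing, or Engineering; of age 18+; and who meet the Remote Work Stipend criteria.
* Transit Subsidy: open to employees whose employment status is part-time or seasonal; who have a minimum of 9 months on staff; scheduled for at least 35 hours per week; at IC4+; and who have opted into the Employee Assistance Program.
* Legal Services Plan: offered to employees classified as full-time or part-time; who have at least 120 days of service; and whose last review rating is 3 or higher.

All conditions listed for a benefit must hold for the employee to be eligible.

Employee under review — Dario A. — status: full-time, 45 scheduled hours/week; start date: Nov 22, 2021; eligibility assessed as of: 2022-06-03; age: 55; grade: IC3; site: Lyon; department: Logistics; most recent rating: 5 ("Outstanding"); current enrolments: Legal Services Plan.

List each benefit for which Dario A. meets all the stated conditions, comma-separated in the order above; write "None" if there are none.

Legal Services Plan

Service from Nov 22, 2021 to 2022-06-03: 193 days.
Profit Sharing Plan — status full-time ✓; service 193 days ≥ 12 weeks (≈84 days) ✓; grade IC3 ≥ IC3 ✓; site Lyon ✗ (not Calgary or Reno) → not eligible.
Remote Work Stipend — status full-time ✓ (not excluded); dept Logistics ✗ → not eligible.
Employer Retirement Match — status full-time ✓; site Lyon ✗ (not Richmond or Denver) → not eligible.
Employee Assistance Program — status full-time ✓ (not excluded); service 193 days ≥ 120 days ✓; dept Logistics ✗ → not eligible.
Transit Subsidy — status full-time ✗ (requires part-time or seasonal) → not eligible.
Legal Services Plan — status full-time ✓; service 193 days ≥ 120 days ✓; rating 5 ≥ 3 ✓ → eligible.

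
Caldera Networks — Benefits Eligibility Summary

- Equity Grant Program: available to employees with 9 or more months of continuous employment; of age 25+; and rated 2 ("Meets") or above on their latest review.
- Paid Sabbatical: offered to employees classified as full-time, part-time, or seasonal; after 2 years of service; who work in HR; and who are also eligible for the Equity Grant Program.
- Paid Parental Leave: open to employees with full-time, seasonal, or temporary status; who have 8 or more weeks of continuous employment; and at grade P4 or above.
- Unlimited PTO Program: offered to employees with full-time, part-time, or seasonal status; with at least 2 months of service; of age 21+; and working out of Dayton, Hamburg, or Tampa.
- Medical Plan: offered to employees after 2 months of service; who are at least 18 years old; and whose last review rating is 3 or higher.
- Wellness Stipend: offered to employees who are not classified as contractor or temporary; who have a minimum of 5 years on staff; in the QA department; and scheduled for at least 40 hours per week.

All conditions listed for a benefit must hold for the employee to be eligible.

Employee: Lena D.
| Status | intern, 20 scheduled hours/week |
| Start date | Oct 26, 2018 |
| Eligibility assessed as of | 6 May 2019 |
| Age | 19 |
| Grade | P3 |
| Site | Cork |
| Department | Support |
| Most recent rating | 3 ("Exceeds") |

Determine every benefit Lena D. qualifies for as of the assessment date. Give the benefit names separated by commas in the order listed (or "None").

Medical Plan

Service from Oct 26, 2018 to 6 May 2019: 192 days.
Equity Grant Program — service 192 days < 9 months (≈270 days) ✗ → not eligible.
Paid Sabbatical — status intern ✗ (requires full-time, part-time, or seasonal) → not eligible.
Paid Parental Leave — status intern ✗ (requires full-time, seasonal, or temporary) → not eligible.
Unlimited PTO Program — status intern ✗ (requires full-time, part-time, or seasonal) → not eligible.
Medical Plan — service 192 days ≥ 2 months (≈60 days) ✓; age 19 ≥ 18 ✓; rating 3 ≥ 3 ✓ → eligible.
Wellness Stipend — status intern ✓ (not excluded); service 192 days < 5 years (≈1825 days) ✗ → not eligible.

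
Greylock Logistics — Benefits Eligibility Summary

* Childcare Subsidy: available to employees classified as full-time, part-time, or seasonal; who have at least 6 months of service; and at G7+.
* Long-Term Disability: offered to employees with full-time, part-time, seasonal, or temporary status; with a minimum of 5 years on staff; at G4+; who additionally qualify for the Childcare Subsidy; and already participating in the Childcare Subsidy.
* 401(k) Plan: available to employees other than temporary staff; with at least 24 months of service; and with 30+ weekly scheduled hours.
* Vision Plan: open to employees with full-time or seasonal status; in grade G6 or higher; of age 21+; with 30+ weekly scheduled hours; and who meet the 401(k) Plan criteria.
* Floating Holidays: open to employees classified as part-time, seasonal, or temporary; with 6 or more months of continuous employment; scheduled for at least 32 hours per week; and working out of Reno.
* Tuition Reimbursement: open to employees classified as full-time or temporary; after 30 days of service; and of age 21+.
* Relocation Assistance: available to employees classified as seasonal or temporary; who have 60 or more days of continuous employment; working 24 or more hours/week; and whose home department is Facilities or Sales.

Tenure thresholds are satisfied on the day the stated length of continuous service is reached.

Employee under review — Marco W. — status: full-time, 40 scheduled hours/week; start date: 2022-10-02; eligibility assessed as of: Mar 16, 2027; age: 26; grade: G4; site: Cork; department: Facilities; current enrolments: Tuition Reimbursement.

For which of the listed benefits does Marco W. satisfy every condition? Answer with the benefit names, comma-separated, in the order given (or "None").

401(k) Plan, Tuition Reimbursement

Service from 2022-10-02 to Mar 16, 2027: 1626 days.
Childcare Subsidy — status full-time ✓; service 1626 days ≥ 6 months (≈180 days) ✓; grade G4 < G7 ✗ → not eligible.
Long-Term Disability — status full-time ✓; service 1626 days < 5 years (≈1825 days) ✗ → not eligible.
401(k) Plan — status full-time ✓ (not excluded); service 1626 days ≥ 24 months (≈720 days) ✓; 40 hrs/wk ≥ 30 ✓ → eligible.
Vision Plan — status full-time ✓; grade G4 < G6 ✗ → not eligible.
Floating Holidays — status full-time ✗ (requires part-time, seasonal, or temporary) → not eligible.
Tuition Reimbursement — status full-time ✓; service 1626 days ≥ 30 days ✓; age 26 ≥ 21 ✓ → eligible.
Relocation Assistance — status full-time ✗ (requires seasonal or temporary) → not eligible.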